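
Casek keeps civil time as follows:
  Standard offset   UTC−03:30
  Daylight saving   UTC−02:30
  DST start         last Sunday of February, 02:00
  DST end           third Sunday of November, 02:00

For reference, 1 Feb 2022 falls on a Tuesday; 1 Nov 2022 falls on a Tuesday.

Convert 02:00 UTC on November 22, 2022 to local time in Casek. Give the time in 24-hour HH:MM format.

1 February 2022 is a Tuesday, so Sundays fall on 6, 13, 20, 27; the last is February 27.
1 November 2022 is a Tuesday, so the first Sunday is November 6 and the third is November 20.
At the standard offset (UTC−03:30), 02:00 UTC − 3h30m = 22:30 Casek standard time (rolling into the previous day, 21 November 2022).
The standard-time date in Casek, November 21, 2022, does not fall between 27 February and 20 November, so daylight saving is not in effect and Casek is at UTC−03:30.
02:00 UTC − 3h30m = 22:30 local (rolling into the previous day, 21 November 2022).

22:30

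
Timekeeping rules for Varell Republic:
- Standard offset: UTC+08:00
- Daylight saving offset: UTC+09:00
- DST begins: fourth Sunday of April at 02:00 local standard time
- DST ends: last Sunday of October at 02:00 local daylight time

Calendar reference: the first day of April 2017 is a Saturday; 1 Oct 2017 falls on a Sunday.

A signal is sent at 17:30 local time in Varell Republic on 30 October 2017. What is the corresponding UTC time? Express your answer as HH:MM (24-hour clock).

1 April 2017 is a Saturday, so the first Sunday is April 2 and the fourth is April 23.
1 October 2017 is a Sunday, so Sundays fall on 1, 8, 15, 22, 29; the last is October 29.
30 October 2017 is outside the daylight-saving period (23 April – 29 October), so Varell Republic is on standard time, UTC+08:00.
17:30 local − 8h = 09:30 UTC.

09:30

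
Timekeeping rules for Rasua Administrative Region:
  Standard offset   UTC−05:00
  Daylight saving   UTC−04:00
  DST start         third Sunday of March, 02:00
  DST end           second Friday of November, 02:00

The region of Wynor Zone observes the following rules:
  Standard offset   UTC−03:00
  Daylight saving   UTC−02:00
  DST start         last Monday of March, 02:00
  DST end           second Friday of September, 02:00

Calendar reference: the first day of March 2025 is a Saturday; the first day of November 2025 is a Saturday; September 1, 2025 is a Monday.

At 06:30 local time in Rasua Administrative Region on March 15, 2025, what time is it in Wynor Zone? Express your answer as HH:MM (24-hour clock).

08:30

1 March 2025 is a Saturday, so the first Sunday is March 2 and the third is March 16.
1 November 2025 is a Saturday, so the first Friday is November 7 and the second is November 14.
Daylight saving runs 16 March – 14 November; March 15, 2025 is outside that window, so Rasua Administrative Region is on standard time at UTC−05:00.
06:30 Rasua Administrative Region + 5h = 11:30 UTC.
1 March 2025 is a Saturday, so Mondays fall on 3, 10, 17, 24, 31; the last is March 31.
1 September 2025 is a Monday, so the first Friday is September 5 and the second is September 12.
At the standard offset (UTC−03:00), 11:30 UTC − 3h = 08:30 Wynor Zone standard time.
The standard-time date in Wynor Zone, March 15, 2025, does not fall between 31 March and 12 September, so daylight saving is not in effect and Wynor Zone is at UTC−03:00.
11:30 UTC − 3h = 08:30 Wynor Zone.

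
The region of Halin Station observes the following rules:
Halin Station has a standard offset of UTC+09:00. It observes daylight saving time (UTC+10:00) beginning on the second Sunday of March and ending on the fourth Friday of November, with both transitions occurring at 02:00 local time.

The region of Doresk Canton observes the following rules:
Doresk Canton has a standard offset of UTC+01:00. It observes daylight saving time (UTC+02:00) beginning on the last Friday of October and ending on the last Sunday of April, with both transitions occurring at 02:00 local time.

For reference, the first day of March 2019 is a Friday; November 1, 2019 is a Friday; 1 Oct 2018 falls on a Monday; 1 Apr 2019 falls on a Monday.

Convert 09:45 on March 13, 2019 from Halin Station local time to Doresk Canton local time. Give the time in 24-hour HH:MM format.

1 March 2019 is a Friday, so the first Sunday is March 3 and the second is March 10.
1 November 2019 is a Friday, so the first Friday is November 1 and the fourth is November 22.
Daylight saving runs 10 March – 22 November; March 13, 2019 is inside that window, so Halin Station is at UTC+10:00.
09:45 Halin Station − 10h = 23:45 UTC (rolling into the previous day, 12 March 2019).
1 October 2018 is a Monday, so Fridays fall on 5, 12, 19, 26; the last is October 26.
1 April 2019 is a Monday, so Sundays fall on 7, 14, 21, 28; the last is April 28.
At the standard offset (UTC+01:00), 23:45 UTC + 1h = 00:45 Doresk Canton standard time (rolling into the next day, 13 March 2019).
Daylight saving runs 26 October 2018 – 28 April 2019; the standard-time date in Doresk Canton, March 13, 2019, is inside that window, so Doresk Canton is at UTC+02:00.
23:45 UTC + 2h = 01:45 Doresk Canton (rolling into the next day, 13 March 2019).

01:45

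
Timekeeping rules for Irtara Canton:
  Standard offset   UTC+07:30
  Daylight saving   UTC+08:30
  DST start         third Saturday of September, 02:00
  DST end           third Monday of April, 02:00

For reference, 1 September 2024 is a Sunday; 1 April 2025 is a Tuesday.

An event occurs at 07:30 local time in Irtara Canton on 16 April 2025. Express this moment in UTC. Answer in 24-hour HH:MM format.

23:00

1 September 2024 is a Sunday, so the first Saturday is September 7 and the third is September 21.
1 April 2025 is a Tuesday, so the first Monday is April 7 and the third is April 21.
Daylight saving runs 21 September 2024 – 21 April 2025; 16 April 2025 is inside that window, so Irtara Canton is at UTC+08:30.
07:30 local − 8h30m = 23:00 UTC (rolling into the previous day, 15 April 2025).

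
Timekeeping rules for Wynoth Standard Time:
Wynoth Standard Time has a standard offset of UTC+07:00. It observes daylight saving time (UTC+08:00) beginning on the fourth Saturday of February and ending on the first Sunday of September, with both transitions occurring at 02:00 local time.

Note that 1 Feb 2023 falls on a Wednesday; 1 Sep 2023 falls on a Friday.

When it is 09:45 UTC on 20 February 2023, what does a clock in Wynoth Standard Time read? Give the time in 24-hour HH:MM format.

1 February 2023 is a Wednesday, so the first Saturday is February 4 and the fourth is February 25.
1 September 2023 is a Friday, so the first Sunday is September 3.
At the standard offset (UTC+07:00), 09:45 UTC + 7h = 16:45 Wynoth Standard Time standard time.
Daylight saving runs 25 February – 3 September; the standard-time date in Wynoth Standard Time, 20 February 2023, is outside that window, so Wynoth Standard Time is on standard time at UTC+07:00.
09:45 UTC + 7h = 16:45 local.

16:45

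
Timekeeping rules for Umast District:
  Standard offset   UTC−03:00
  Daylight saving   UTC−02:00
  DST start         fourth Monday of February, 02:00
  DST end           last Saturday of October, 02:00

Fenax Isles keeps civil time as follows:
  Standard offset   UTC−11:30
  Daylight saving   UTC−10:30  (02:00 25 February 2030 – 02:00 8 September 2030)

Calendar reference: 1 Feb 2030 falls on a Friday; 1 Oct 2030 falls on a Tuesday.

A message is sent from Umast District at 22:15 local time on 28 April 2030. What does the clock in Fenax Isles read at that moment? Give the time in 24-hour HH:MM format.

1 February 2030 is a Friday, so the first Monday is February 4 and the fourth is February 25.
1 October 2030 is a Tuesday, so Saturdays fall on 5, 12, 19, 26; the last is October 26.
28 April 2030 lies within the daylight-saving period (25 February – 26 October), so Umast District is on daylight time, UTC−02:00.
22:15 Umast District + 2h = 00:15 UTC (rolling into the next day, 29 April 2030).
At the standard offset (UTC−11:30), 00:15 UTC − 11h30m = 12:45 Fenax Isles standard time (rolling into the previous day, 28 April 2030).
The standard-time date in Fenax Isles, 28 April 2030, falls between 25 February and 8 September, so daylight saving is in effect and Fenax Isles is at UTC−10:30.
00:15 UTC − 10h30m = 13:45 Fenax Isles (rolling into the previous day, 28 April 2030).

13:45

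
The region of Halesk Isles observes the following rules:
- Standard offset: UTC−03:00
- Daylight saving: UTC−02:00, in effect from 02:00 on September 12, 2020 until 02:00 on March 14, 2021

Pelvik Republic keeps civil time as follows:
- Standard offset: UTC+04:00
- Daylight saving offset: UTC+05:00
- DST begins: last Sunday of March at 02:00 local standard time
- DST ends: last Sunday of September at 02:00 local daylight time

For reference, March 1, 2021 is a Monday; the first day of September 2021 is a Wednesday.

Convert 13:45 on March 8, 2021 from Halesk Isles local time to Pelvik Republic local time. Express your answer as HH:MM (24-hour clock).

March 8, 2021 lies within the daylight-saving period (12 September 2020 – 14 March 2021), so Halesk Isles is on daylight time, UTC−02:00.
13:45 Halesk Isles + 2h = 15:45 UTC.
1 March 2021 is a Monday, so Sundays fall on 7, 14, 21, 28; the last is March 28.
1 September 2021 is a Wednesday, so Sundays fall on 5, 12, 19, 26; the last is September 26.
At the standard offset (UTC+04:00), 15:45 UTC + 4h = 19:45 Pelvik Republic standard time.
Daylight saving runs 28 March – 26 September; the standard-time date in Pelvik Republic, March 8, 2021, is outside that window, so Pelvik Republic is on standard time at UTC+04:00.
15:45 UTC + 4h = 19:45 Pelvik Republic.

19:45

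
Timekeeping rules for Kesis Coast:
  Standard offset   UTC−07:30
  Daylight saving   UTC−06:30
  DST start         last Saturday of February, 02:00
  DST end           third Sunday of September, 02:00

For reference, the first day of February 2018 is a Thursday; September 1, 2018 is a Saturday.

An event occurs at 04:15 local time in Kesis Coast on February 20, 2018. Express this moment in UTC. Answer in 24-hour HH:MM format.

11:45

1 February 2018 is a Thursday, so Saturdays fall on 3, 10, 17, 24; the last is February 24.
1 September 2018 is a Saturday, so the first Sunday is September 2 and the third is September 16.
Daylight saving runs 24 February – 16 September; February 20, 2018 is outside that window, so Kesis Coast is on standard time at UTC−07:30.
04:15 local + 7h30m = 11:45 UTC.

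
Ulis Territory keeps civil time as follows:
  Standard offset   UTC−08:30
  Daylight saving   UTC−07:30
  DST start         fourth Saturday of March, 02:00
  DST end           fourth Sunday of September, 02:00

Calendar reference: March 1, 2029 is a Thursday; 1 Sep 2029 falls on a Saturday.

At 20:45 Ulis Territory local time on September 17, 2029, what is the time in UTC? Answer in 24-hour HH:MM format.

1 March 2029 is a Thursday, so the first Saturday is March 3 and the fourth is March 24.
1 September 2029 is a Saturday, so the first Sunday is September 2 and the fourth is September 23.
Daylight saving runs 24 March – 23 September; September 17, 2029 is inside that window, so Ulis Territory is at UTC−07:30.
20:45 local + 7h30m = 04:15 UTC (rolling into the next day, 18 September 2029).

04:15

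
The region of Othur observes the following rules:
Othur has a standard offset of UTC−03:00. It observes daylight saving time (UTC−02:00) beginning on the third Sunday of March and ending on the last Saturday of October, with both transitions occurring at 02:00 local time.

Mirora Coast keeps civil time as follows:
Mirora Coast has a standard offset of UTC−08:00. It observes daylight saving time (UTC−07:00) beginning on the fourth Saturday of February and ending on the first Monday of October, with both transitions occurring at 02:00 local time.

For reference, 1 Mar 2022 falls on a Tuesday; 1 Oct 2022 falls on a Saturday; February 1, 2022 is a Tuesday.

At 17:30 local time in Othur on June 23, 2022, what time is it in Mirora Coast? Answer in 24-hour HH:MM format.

12:30

1 March 2022 is a Tuesday, so the first Sunday is March 6 and the third is March 20.
1 October 2022 is a Saturday, so Saturdays fall on 1, 8, 15, 22, 29; the last is October 29.
June 23, 2022 lies within the daylight-saving period (20 March – 29 October), so Othur is on daylight time, UTC−02:00.
17:30 Othur + 2h = 19:30 UTC.
1 February 2022 is a Tuesday, so the first Saturday is February 5 and the fourth is February 26.
1 October 2022 is a Saturday, so the first Monday is October 3.
At the standard offset (UTC−08:00), 19:30 UTC − 8h = 11:30 Mirora Coast standard time.
The standard-time date in Mirora Coast, June 23, 2022, lies within the daylight-saving period (26 February – 3 October), so Mirora Coast is on daylight time, UTC−07:00.
19:30 UTC − 7h = 12:30 Mirora Coast.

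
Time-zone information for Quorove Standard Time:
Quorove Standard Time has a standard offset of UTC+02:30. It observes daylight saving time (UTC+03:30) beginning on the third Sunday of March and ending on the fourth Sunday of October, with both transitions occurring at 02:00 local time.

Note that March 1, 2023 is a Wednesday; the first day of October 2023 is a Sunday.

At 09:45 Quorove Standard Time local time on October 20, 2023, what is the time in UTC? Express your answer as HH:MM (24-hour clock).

1 March 2023 is a Wednesday, so the first Sunday is March 5 and the third is March 19.
1 October 2023 is a Sunday, so the first Sunday is October 1 and the fourth is October 22.
October 20, 2023 falls between 19 March and 22 October, so daylight saving is in effect and Quorove Standard Time is at UTC+03:30.
09:45 local − 3h30m = 06:15 UTC.

06:15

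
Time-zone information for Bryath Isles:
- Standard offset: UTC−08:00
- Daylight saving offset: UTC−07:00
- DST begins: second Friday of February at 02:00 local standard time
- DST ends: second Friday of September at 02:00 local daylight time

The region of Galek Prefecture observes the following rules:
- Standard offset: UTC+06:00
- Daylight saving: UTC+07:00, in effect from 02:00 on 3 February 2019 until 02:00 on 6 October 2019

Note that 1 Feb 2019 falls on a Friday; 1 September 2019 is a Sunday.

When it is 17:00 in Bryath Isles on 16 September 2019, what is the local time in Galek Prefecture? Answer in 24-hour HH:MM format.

08:00

1 February 2019 is a Friday, so the first Friday is February 1 and the second is February 8.
1 September 2019 is a Sunday, so the first Friday is September 6 and the second is September 13.
16 September 2019 does not fall between 8 February and 13 September, so daylight saving is not in effect and Bryath Isles is at UTC−08:00.
17:00 Bryath Isles + 8h = 01:00 UTC (rolling into the next day, 17 September 2019).
At the standard offset (UTC+06:00), 01:00 UTC + 6h = 07:00 Galek Prefecture standard time.
The standard-time date in Galek Prefecture, 17 September 2019, falls between 3 February and 6 October, so daylight saving is in effect and Galek Prefecture is at UTC+07:00.
01:00 UTC + 7h = 08:00 Galek Prefecture.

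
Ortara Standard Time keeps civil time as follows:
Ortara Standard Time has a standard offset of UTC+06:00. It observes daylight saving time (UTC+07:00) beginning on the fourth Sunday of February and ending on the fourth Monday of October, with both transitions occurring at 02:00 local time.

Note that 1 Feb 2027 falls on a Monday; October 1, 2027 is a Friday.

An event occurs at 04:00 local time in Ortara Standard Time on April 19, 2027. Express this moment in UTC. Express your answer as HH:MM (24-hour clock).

1 February 2027 is a Monday, so the first Sunday is February 7 and the fourth is February 28.
1 October 2027 is a Friday, so the first Monday is October 4 and the fourth is October 25.
April 19, 2027 falls between 28 February and 25 October, so daylight saving is in effect and Ortara Standard Time is at UTC+07:00.
04:00 local − 7h = 21:00 UTC (rolling into the previous day, 18 April 2027).

21:00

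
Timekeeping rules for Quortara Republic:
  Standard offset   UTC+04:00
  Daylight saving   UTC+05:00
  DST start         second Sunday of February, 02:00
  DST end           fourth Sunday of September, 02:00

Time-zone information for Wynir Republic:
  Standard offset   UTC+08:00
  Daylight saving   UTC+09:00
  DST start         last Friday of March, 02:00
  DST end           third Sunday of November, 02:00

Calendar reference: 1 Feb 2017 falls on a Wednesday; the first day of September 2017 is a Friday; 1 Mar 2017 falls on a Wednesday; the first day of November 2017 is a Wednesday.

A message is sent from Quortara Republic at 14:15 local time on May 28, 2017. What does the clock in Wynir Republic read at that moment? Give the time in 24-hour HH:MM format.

18:15

1 February 2017 is a Wednesday, so the first Sunday is February 5 and the second is February 12.
1 September 2017 is a Friday, so the first Sunday is September 3 and the fourth is September 24.
May 28, 2017 lies within the daylight-saving period (12 February – 24 September), so Quortara Republic is on daylight time, UTC+05:00.
14:15 Quortara Republic − 5h = 09:15 UTC.
1 March 2017 is a Wednesday, so Fridays fall on 3, 10, 17, 24, 31; the last is March 31.
1 November 2017 is a Wednesday, so the first Sunday is November 5 and the third is November 19.
At the standard offset (UTC+08:00), 09:15 UTC + 8h = 17:15 Wynir Republic standard time.
The standard-time date in Wynir Republic, May 28, 2017, falls between 31 March and 19 November, so daylight saving is in effect and Wynir Republic is at UTC+09:00.
09:15 UTC + 9h = 18:15 Wynir Republic.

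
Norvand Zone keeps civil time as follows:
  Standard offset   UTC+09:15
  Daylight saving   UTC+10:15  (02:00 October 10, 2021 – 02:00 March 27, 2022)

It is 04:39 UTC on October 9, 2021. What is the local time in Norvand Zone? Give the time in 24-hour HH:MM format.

13:54

At the standard offset (UTC+09:15), 04:39 UTC + 9h15m = 13:54 Norvand Zone standard time.
The standard-time date in Norvand Zone, October 9, 2021, is outside the daylight-saving period (10 October 2021 – 27 March 2022), so Norvand Zone is on standard time, UTC+09:15.
04:39 UTC + 9h15m = 13:54 local.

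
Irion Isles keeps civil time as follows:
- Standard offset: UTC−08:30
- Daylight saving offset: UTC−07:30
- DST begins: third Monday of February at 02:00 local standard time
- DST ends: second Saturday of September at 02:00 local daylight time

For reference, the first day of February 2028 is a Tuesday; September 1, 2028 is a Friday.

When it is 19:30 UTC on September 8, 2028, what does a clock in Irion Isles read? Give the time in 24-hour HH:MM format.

1 February 2028 is a Tuesday, so the first Monday is February 7 and the third is February 21.
1 September 2028 is a Friday, so the first Saturday is September 2 and the second is September 9.
At the standard offset (UTC−08:30), 19:30 UTC − 8h30m = 11:00 Irion Isles standard time.
The standard-time date in Irion Isles, September 8, 2028, falls between 21 February and 9 September, so daylight saving is in effect and Irion Isles is at UTC−07:30.
19:30 UTC − 7h30m = 12:00 local.

12:00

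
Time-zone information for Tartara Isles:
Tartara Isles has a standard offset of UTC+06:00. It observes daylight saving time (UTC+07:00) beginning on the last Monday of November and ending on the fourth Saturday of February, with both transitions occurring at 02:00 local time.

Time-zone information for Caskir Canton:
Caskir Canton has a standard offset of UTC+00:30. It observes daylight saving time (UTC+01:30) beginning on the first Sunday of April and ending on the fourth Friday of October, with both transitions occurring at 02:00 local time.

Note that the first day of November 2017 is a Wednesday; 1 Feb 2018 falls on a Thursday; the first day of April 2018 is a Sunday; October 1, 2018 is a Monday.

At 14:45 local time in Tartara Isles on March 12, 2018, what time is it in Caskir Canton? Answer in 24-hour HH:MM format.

09:15

1 November 2017 is a Wednesday, so Mondays fall on 6, 13, 20, 27; the last is November 27.
1 February 2018 is a Thursday, so the first Saturday is February 3 and the fourth is February 24.
March 12, 2018 is outside the daylight-saving period (27 November 2017 – 24 February 2018), so Tartara Isles is on standard time, UTC+06:00.
14:45 Tartara Isles − 6h = 08:45 UTC.
1 April 2018 is a Sunday, so the first Sunday is April 1.
1 October 2018 is a Monday, so the first Friday is October 5 and the fourth is October 26.
At the standard offset (UTC+00:30), 08:45 UTC + 0h30m = 09:15 Caskir Canton standard time.
The standard-time date in Caskir Canton, March 12, 2018, is outside the daylight-saving period (1 April – 26 October), so Caskir Canton is on standard time, UTC+00:30.
08:45 UTC + 0h30m = 09:15 Caskir Canton.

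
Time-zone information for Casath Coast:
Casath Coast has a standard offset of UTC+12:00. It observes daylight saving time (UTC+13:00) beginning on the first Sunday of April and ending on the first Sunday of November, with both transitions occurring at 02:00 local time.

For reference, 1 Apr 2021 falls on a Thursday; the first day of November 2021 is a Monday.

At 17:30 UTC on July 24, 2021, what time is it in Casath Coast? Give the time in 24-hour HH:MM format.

1 April 2021 is a Thursday, so the first Sunday is April 4.
1 November 2021 is a Monday, so the first Sunday is November 7.
At the standard offset (UTC+12:00), 17:30 UTC + 12h = 05:30 Casath Coast standard time (rolling into the next day, 25 July 2021).
The standard-time date in Casath Coast, July 25, 2021, falls between 4 April and 7 November, so daylight saving is in effect and Casath Coast is at UTC+13:00.
17:30 UTC + 13h = 06:30 local (rolling into the next day, 25 July 2021).

06:30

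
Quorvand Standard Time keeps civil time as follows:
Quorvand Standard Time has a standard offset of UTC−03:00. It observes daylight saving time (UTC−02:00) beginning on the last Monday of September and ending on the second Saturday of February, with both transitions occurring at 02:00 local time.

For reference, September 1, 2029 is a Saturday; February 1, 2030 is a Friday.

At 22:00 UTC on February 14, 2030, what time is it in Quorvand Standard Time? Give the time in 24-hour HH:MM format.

19:00

1 September 2029 is a Saturday, so Mondays fall on 3, 10, 17, 24; the last is September 24.
1 February 2030 is a Friday, so the first Saturday is February 2 and the second is February 9.
At the standard offset (UTC−03:00), 22:00 UTC − 3h = 19:00 Quorvand Standard Time standard time.
The standard-time date in Quorvand Standard Time, February 14, 2030, is outside the daylight-saving period (24 September 2029 – 9 February 2030), so Quorvand Standard Time is on standard time, UTC−03:00.
22:00 UTC − 3h = 19:00 local.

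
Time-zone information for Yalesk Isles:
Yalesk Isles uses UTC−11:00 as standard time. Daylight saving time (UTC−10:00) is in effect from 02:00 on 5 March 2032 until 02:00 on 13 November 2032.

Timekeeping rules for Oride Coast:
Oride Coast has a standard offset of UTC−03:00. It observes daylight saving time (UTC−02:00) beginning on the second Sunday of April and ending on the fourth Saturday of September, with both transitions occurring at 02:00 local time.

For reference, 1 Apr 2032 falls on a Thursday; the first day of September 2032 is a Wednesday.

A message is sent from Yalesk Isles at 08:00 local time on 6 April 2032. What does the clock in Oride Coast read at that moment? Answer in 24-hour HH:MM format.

15:00

Daylight saving runs 5 March – 13 November; 6 April 2032 is inside that window, so Yalesk Isles is at UTC−10:00.
08:00 Yalesk Isles + 10h = 18:00 UTC.
1 April 2032 is a Thursday, so the first Sunday is April 4 and the second is April 11.
1 September 2032 is a Wednesday, so the first Saturday is September 4 and the fourth is September 25.
At the standard offset (UTC−03:00), 18:00 UTC − 3h = 15:00 Oride Coast standard time.
The standard-time date in Oride Coast, 6 April 2032, is outside the daylight-saving period (11 April – 25 September), so Oride Coast is on standard time, UTC−03:00.
18:00 UTC − 3h = 15:00 Oride Coast.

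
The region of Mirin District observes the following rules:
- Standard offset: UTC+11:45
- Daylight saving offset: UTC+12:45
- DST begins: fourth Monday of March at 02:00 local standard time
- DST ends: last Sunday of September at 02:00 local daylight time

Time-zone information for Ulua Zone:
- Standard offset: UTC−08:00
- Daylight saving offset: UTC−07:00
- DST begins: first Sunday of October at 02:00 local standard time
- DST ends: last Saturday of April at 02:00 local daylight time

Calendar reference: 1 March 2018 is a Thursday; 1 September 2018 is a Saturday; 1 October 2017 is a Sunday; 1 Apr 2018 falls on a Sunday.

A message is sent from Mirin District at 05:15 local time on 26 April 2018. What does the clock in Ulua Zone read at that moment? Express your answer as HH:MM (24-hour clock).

09:30

1 March 2018 is a Thursday, so the first Monday is March 5 and the fourth is March 26.
1 September 2018 is a Saturday, so Sundays fall on 2, 9, 16, 23, 30; the last is September 30.
Daylight saving runs 26 March – 30 September; 26 April 2018 is inside that window, so Mirin District is at UTC+12:45.
05:15 Mirin District − 12h45m = 16:30 UTC (rolling into the previous day, 25 April 2018).
1 October 2017 is a Sunday, so the first Sunday is October 1.
1 April 2018 is a Sunday, so Saturdays fall on 7, 14, 21, 28; the last is April 28.
At the standard offset (UTC−08:00), 16:30 UTC − 8h = 08:30 Ulua Zone standard time.
Daylight saving runs 1 October 2017 – 28 April 2018; the standard-time date in Ulua Zone, 25 April 2018, is inside that window, so Ulua Zone is at UTC−07:00.
16:30 UTC − 7h = 09:30 Ulua Zone.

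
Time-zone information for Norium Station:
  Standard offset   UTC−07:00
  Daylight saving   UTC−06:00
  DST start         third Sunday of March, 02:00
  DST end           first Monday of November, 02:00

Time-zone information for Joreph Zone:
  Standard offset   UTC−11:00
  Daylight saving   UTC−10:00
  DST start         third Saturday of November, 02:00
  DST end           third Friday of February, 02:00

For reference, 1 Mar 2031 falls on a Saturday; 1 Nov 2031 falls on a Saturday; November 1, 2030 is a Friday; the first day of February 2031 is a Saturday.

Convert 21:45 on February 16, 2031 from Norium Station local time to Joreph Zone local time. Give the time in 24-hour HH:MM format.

1 March 2031 is a Saturday, so the first Sunday is March 2 and the third is March 16.
1 November 2031 is a Saturday, so the first Monday is November 3.
February 16, 2031 does not fall between 16 March and 3 November, so daylight saving is not in effect and Norium Station is at UTC−07:00.
21:45 Norium Station + 7h = 04:45 UTC (rolling into the next day, 17 February 2031).
1 November 2030 is a Friday, so the first Saturday is November 2 and the third is November 16.
1 February 2031 is a Saturday, so the first Friday is February 7 and the third is February 21.
At the standard offset (UTC−11:00), 04:45 UTC − 11h = 17:45 Joreph Zone standard time (rolling into the previous day, 16 February 2031).
The standard-time date in Joreph Zone, February 16, 2031, falls between 16 November 2030 and 21 February 2031, so daylight saving is in effect and Joreph Zone is at UTC−10:00.
04:45 UTC − 10h = 18:45 Joreph Zone (rolling into the previous day, 16 February 2031).

18:45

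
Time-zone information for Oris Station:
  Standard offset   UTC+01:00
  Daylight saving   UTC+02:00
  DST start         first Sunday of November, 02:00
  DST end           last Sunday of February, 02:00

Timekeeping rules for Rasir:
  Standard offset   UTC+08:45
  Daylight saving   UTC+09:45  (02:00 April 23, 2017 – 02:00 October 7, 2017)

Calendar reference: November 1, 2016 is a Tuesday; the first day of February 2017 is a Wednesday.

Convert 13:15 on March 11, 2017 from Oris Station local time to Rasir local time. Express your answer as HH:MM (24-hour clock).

1 November 2016 is a Tuesday, so the first Sunday is November 6.
1 February 2017 is a Wednesday, so Sundays fall on 5, 12, 19, 26; the last is February 26.
March 11, 2017 does not fall between 6 November 2016 and 26 February 2017, so daylight saving is not in effect and Oris Station is at UTC+01:00.
13:15 Oris Station − 1h = 12:15 UTC.
At the standard offset (UTC+08:45), 12:15 UTC + 8h45m = 21:00 Rasir standard time.
Daylight saving runs 23 April – 7 October; the standard-time date in Rasir, March 11, 2017, is outside that window, so Rasir is on standard time at UTC+08:45.
12:15 UTC + 8h45m = 21:00 Rasir.

21:00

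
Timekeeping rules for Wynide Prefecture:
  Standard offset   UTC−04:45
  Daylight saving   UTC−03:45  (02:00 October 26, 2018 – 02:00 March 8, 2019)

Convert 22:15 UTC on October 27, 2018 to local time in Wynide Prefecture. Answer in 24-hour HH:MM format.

At the standard offset (UTC−04:45), 22:15 UTC − 4h45m = 17:30 Wynide Prefecture standard time.
The standard-time date in Wynide Prefecture, October 27, 2018, falls between 26 October 2018 and 8 March 2019, so daylight saving is in effect and Wynide Prefecture is at UTC−03:45.
22:15 UTC − 3h45m = 18:30 local.

18:30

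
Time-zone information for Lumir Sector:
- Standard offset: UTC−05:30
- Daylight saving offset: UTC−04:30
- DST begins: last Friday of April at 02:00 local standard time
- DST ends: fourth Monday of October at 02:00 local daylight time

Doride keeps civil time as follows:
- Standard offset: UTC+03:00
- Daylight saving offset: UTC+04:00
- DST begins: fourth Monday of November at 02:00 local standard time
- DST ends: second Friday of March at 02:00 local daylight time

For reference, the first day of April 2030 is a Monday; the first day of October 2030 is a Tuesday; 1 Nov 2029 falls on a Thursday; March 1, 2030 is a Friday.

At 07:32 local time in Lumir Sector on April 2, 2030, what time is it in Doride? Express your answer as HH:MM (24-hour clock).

16:02

1 April 2030 is a Monday, so Fridays fall on 5, 12, 19, 26; the last is April 26.
1 October 2030 is a Tuesday, so the first Monday is October 7 and the fourth is October 28.
April 2, 2030 is outside the daylight-saving period (26 April – 28 October), so Lumir Sector is on standard time, UTC−05:30.
07:32 Lumir Sector + 5h30m = 13:02 UTC.
1 November 2029 is a Thursday, so the first Monday is November 5 and the fourth is November 26.
1 March 2030 is a Friday, so the first Friday is March 1 and the second is March 8.
At the standard offset (UTC+03:00), 13:02 UTC + 3h = 16:02 Doride standard time.
The standard-time date in Doride, April 2, 2030, does not fall between 26 November 2029 and 8 March 2030, so daylight saving is not in effect and Doride is at UTC+03:00.
13:02 UTC + 3h = 16:02 Doride.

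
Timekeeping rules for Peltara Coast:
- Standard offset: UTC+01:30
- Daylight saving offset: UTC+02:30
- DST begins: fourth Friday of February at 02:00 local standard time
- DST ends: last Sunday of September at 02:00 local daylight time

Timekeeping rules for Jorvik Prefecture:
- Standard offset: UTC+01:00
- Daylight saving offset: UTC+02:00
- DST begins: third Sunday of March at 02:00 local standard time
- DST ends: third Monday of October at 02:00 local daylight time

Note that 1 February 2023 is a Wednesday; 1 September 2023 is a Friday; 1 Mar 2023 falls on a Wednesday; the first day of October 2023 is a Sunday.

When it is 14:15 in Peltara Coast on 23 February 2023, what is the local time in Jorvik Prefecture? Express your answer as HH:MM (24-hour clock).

1 February 2023 is a Wednesday, so the first Friday is February 3 and the fourth is February 24.
1 September 2023 is a Friday, so Sundays fall on 3, 10, 17, 24; the last is September 24.
23 February 2023 does not fall between 24 February and 24 September, so daylight saving is not in effect and Peltara Coast is at UTC+01:30.
14:15 Peltara Coast − 1h30m = 12:45 UTC.
1 March 2023 is a Wednesday, so the first Sunday is March 5 and the third is March 19.
1 October 2023 is a Sunday, so the first Monday is October 2 and the third is October 16.
At the standard offset (UTC+01:00), 12:45 UTC + 1h = 13:45 Jorvik Prefecture standard time.
The standard-time date in Jorvik Prefecture, 23 February 2023, is outside the daylight-saving period (19 March – 16 October), so Jorvik Prefecture is on standard time, UTC+01:00.
12:45 UTC + 1h = 13:45 Jorvik Prefecture.

13:45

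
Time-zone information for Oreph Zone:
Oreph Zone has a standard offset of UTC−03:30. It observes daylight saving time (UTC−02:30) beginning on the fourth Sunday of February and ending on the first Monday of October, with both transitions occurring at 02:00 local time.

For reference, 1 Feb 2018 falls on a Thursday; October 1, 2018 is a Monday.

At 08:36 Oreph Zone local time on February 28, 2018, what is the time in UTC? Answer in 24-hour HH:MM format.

1 February 2018 is a Thursday, so the first Sunday is February 4 and the fourth is February 25.
1 October 2018 is a Monday, so the first Monday is October 1.
February 28, 2018 falls between 25 February and 1 October, so daylight saving is in effect and Oreph Zone is at UTC−02:30.
08:36 local + 2h30m = 11:06 UTC.

11:06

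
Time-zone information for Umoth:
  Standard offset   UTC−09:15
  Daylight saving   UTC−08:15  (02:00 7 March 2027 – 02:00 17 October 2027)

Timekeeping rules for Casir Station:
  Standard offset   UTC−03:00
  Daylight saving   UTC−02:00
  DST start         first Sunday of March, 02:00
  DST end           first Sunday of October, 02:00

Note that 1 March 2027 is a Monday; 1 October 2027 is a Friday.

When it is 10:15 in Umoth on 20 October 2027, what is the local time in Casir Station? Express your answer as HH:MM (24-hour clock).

16:30

20 October 2027 is outside the daylight-saving period (7 March – 17 October), so Umoth is on standard time, UTC−09:15.
10:15 Umoth + 9h15m = 19:30 UTC.
1 March 2027 is a Monday, so the first Sunday is March 7.
1 October 2027 is a Friday, so the first Sunday is October 3.
At the standard offset (UTC−03:00), 19:30 UTC − 3h = 16:30 Casir Station standard time.
Daylight saving runs 7 March – 3 October; the standard-time date in Casir Station, 20 October 2027, is outside that window, so Casir Station is on standard time at UTC−03:00.
19:30 UTC − 3h = 16:30 Casir Station.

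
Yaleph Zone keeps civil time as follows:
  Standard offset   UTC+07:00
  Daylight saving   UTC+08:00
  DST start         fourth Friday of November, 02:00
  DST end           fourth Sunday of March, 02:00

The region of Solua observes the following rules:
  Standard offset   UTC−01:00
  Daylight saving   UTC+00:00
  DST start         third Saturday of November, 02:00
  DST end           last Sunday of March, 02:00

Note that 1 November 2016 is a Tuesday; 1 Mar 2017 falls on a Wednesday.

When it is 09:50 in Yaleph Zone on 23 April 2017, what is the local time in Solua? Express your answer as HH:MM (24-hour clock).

01:50

1 November 2016 is a Tuesday, so the first Friday is November 4 and the fourth is November 25.
1 March 2017 is a Wednesday, so the first Sunday is March 5 and the fourth is March 26.
Daylight saving runs 25 November 2016 – 26 March 2017; 23 April 2017 is outside that window, so Yaleph Zone is on standard time at UTC+07:00.
09:50 Yaleph Zone − 7h = 02:50 UTC.
1 November 2016 is a Tuesday, so the first Saturday is November 5 and the third is November 19.
1 March 2017 is a Wednesday, so Sundays fall on 5, 12, 19, 26; the last is March 26.
At the standard offset (UTC−01:00), 02:50 UTC − 1h = 01:50 Solua standard time.
Daylight saving runs 19 November 2016 – 26 March 2017; the standard-time date in Solua, 23 April 2017, is outside that window, so Solua is on standard time at UTC−01:00.
02:50 UTC − 1h = 01:50 Solua.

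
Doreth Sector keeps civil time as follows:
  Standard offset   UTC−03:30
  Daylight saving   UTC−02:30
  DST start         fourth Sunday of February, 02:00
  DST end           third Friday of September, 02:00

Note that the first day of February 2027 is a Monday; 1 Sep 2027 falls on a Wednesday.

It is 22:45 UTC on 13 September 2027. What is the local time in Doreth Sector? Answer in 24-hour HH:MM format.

1 February 2027 is a Monday, so the first Sunday is February 7 and the fourth is February 28.
1 September 2027 is a Wednesday, so the first Friday is September 3 and the third is September 17.
At the standard offset (UTC−03:30), 22:45 UTC − 3h30m = 19:15 Doreth Sector standard time.
Daylight saving runs 28 February – 17 September; the standard-time date in Doreth Sector, 13 September 2027, is inside that window, so Doreth Sector is at UTC−02:30.
22:45 UTC − 2h30m = 20:15 local.

20:15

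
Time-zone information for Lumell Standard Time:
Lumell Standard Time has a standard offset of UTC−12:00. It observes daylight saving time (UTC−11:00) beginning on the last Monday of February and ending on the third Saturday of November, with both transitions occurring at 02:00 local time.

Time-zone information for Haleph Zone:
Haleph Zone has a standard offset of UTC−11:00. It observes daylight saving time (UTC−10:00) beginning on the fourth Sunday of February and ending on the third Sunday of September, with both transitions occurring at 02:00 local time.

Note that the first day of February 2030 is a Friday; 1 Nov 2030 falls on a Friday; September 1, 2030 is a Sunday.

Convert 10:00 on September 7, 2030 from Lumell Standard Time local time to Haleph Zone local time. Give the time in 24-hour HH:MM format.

1 February 2030 is a Friday, so Mondays fall on 4, 11, 18, 25; the last is February 25.
1 November 2030 is a Friday, so the first Saturday is November 2 and the third is November 16.
Daylight saving runs 25 February – 16 November; September 7, 2030 is inside that window, so Lumell Standard Time is at UTC−11:00.
10:00 Lumell Standard Time + 11h = 21:00 UTC.
1 February 2030 is a Friday, so the first Sunday is February 3 and the fourth is February 24.
1 September 2030 is a Sunday, so the first Sunday is September 1 and the third is September 15.
At the standard offset (UTC−11:00), 21:00 UTC − 11h = 10:00 Haleph Zone standard time.
The standard-time date in Haleph Zone, September 7, 2030, lies within the daylight-saving period (24 February – 15 September), so Haleph Zone is on daylight time, UTC−10:00.
21:00 UTC − 10h = 11:00 Haleph Zone.

11:00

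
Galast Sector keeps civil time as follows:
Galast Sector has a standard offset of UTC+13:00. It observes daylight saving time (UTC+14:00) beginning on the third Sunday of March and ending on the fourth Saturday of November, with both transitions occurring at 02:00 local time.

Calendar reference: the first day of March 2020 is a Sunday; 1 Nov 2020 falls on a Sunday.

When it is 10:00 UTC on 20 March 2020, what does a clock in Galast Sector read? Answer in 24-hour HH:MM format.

1 March 2020 is a Sunday, so the first Sunday is March 1 and the third is March 15.
1 November 2020 is a Sunday, so the first Saturday is November 7 and the fourth is November 28.
At the standard offset (UTC+13:00), 10:00 UTC + 13h = 23:00 Galast Sector standard time.
The standard-time date in Galast Sector, 20 March 2020, falls between 15 March and 28 November, so daylight saving is in effect and Galast Sector is at UTC+14:00.
10:00 UTC + 14h = 00:00 local (rolling into the next day, 21 March 2020).

00:00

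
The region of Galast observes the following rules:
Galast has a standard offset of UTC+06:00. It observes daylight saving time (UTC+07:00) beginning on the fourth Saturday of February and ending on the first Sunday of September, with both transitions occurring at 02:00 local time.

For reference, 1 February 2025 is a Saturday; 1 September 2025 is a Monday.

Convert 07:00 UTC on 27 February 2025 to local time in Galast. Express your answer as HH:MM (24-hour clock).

14:00

1 February 2025 is a Saturday, so the first Saturday is February 1 and the fourth is February 22.
1 September 2025 is a Monday, so the first Sunday is September 7.
At the standard offset (UTC+06:00), 07:00 UTC + 6h = 13:00 Galast standard time.
The standard-time date in Galast, 27 February 2025, lies within the daylight-saving period (22 February – 7 September), so Galast is on daylight time, UTC+07:00.
07:00 UTC + 7h = 14:00 local.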